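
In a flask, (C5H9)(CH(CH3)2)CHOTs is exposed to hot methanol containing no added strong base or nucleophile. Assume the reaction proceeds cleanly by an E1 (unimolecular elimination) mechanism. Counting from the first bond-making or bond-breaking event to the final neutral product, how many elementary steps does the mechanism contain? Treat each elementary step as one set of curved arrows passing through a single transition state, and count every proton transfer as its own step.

Step 1: Ionisation: the C–O σ-bond cleaves heterolytically; both bonding electrons depart with TsO⁻, leaving a secondary carbocation at the α-carbon.
Step 2: A 1,2-hydride shift from the adjacent cyclopentyl carbon moves the positive charge from the secondary centre to an adjacent carbon, generating a more stable tertiary carbocation.
Step 3: A methanol molecule (solvent) deprotonates a β-carbon; as the C–H bond breaks, those electrons form the new alkene π bond.
Total: 3 elementary steps.

3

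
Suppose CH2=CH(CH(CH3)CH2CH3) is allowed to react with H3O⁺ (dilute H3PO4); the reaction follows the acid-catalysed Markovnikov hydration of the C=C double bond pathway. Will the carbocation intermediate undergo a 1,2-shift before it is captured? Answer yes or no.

The first-formed carbocation is secondary.
The adjacent sec-butyl carbon already bears 2 other carbon substituents and has a hydrogen to migrate; after a 1,2-hydride shift from that carbon the positive charge sits on a tertiary centre.
Tertiary is more stable than secondary, so the shift occurs.

yes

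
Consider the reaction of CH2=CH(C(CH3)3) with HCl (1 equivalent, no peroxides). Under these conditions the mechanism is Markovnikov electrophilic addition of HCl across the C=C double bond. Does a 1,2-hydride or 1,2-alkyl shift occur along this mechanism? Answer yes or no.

The first-formed carbocation is secondary.
The adjacent tert-butyl carbon has no hydrogen but bears methyl groups; migration of one methyl with its bonding pair (a 1,2-methyl shift) places the charge on a tertiary centre.
Tertiary is more stable than secondary, so the shift occurs.

yes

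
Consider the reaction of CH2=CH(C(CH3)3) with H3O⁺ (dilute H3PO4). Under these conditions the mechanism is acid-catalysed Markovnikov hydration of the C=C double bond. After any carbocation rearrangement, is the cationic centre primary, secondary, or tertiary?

tertiary

Step 1: Electrophilic addition begins with the π(C=C) electrons forming a bond to the proton of H3O⁺. Following Markovnikov's rule, the resulting cation is secondary. H2O is released.
Step 2: Carbocation rearrangement: a 1,2-methyl shift from the adjacent tert-butyl carbon converts the initially-formed secondary cation into the more stable tertiary cation.
The cation rearranges from secondary to tertiary via a 1,2-methyl shift from the adjacent tert-butyl carbon; the tertiary cation is what reacts next.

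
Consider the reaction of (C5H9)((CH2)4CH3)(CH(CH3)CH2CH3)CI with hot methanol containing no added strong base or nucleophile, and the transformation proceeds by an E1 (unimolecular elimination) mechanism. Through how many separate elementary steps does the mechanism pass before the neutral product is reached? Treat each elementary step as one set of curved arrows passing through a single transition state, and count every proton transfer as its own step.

2

Step 1: Unassisted departure of I⁻ (taking the C–I bonding pair) generates a tertiary carbocation.
(No 1,2-shift: no single shift to an adjacent carbon would give a more stable cation.)
Step 2: A methanol molecule (solvent) deprotonates a β-carbon; as the C–H bond breaks, those electrons form the new alkene π bond.
Total: 2 elementary steps.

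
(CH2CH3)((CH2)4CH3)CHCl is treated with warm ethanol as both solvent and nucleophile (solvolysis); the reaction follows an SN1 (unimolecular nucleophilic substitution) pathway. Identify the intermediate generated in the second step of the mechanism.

oxonium ion

Step 1: Rate-determining heterolysis of the C–Cl bond gives Cl⁻ and a secondary carbocation.
Step 2: Nucleophilic capture: the oxygen of CH3CH2OH bonds to the cationic carbon, producing an oxonium-ion intermediate.
After step 2 the species present is an oxonium ion.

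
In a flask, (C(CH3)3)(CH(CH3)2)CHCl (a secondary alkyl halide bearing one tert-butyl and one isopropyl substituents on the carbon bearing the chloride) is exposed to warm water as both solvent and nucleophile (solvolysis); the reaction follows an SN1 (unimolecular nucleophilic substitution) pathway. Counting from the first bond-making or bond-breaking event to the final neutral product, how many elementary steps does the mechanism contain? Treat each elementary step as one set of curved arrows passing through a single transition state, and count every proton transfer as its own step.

4

Step 1: Ionisation: the C–Cl σ-bond cleaves heterolytically; both bonding electrons depart with Cl⁻, leaving a secondary carbocation at the α-carbon.
Step 2: A 1,2-hydride shift from the adjacent isopropyl carbon moves the positive charge from the secondary centre to an adjacent carbon, generating a more stable tertiary carbocation.
Step 3: Nucleophilic capture: the oxygen of H2O bonds to the cationic carbon, producing an oxonium-ion intermediate.
Step 4: Deprotonation of the oxonium oxygen by solvent water yields the neutral alcohol.
Total: 4 elementary steps.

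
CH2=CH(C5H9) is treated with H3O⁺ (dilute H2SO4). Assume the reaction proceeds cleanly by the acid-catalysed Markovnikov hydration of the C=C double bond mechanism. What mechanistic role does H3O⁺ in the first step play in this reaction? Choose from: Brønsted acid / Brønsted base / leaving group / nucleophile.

Step 1: Protonation of the alkene by H3O⁺: the π bond acts as the nucleophile and picks up H⁺, giving the more stable (Markovnikov) secondary carbocation. H2O is released.
H3O⁺ in the first step donates a proton in a proton-transfer step — a Brønsted acid.

Brønsted acid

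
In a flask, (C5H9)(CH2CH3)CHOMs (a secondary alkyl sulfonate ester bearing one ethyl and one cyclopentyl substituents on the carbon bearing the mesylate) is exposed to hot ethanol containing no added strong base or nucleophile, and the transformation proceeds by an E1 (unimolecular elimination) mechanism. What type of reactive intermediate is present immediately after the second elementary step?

tertiary carbocation

Step 1: Ionisation: the C–O σ-bond cleaves heterolytically; both bonding electrons depart with MsO⁻, leaving a secondary carbocation at the α-carbon.
Step 2: Carbocation rearrangement: a 1,2-hydride shift from the adjacent cyclopentyl carbon converts the initially-formed secondary cation into the more stable tertiary cation.
After step 2 the species present is a tertiary carbocation.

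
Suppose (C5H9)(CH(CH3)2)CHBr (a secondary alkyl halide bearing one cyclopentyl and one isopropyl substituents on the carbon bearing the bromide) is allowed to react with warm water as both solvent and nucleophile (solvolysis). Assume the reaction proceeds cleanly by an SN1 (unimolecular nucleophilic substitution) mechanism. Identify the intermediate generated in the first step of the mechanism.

Step 1: Rate-determining heterolysis of the C–Br bond gives Br⁻ and a secondary carbocation.
After step 1 the species present is a secondary carbocation.

secondary carbocation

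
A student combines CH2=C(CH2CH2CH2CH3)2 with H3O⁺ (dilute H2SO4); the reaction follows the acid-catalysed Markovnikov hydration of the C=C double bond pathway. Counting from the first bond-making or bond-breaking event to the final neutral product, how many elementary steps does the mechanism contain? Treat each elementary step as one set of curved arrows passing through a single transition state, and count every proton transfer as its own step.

Step 1: The π electrons of the C=C bond attack a proton of H3O⁺; Markovnikov addition places the new C–H on the less-substituted alkene carbon, so the positive charge ends up on the more-substituted carbon — a tertiary carbocation. H2O is released.
(No 1,2-shift: no single shift to an adjacent carbon would give a more stable cation.)
Step 2: A lone pair on the oxygen of H2O attacks the carbocation, forming a C–O bond and an oxonium ion (a protonated alcohol).
Step 3: Deprotonation of the oxonium ion by a water molecule delivers the neutral alcohol and regenerates the acid catalyst.
Total: 3 elementary steps.

3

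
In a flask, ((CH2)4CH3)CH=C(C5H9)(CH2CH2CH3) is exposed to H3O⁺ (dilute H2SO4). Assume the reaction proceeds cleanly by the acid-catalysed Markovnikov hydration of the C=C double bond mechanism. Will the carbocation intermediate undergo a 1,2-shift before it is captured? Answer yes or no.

no

The first-formed carbocation is tertiary.
No single 1,2-shift to an adjacent carbon would produce a more-substituted cation than the one already present, so no rearrangement occurs.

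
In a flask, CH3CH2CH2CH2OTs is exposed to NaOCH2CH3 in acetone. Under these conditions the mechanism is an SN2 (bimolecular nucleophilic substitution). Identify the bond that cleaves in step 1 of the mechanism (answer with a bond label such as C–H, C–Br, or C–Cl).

Step 1: Backside attack by CH3CH2O⁻ on the carbon bearing the tosylate: the new C–O bond forms as the C–O bond breaks, with Walden inversion at carbon.
The bond broken in this step is the C–O bond.

C–O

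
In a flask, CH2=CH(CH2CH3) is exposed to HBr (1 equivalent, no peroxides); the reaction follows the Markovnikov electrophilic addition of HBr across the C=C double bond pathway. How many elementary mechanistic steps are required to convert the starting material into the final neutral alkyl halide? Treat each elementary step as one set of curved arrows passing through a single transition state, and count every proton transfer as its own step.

Step 1: Protonation of the alkene by HBr: the π bond acts as the nucleophile and picks up H⁺, giving the more stable (Markovnikov) secondary carbocation. The H–Br bond breaks heterolytically, releasing Br⁻.
(No 1,2-shift: no single shift to an adjacent carbon would give a more stable cation.)
Step 2: Nucleophilic attack by Br⁻ on the carbocation completes the addition, giving R–Br.
Total: 2 elementary steps.

2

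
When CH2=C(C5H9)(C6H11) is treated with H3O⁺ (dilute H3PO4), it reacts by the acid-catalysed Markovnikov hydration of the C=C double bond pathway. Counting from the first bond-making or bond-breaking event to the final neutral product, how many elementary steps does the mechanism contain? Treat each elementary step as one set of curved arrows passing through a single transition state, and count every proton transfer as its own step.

3

Step 1: Electrophilic addition begins with the π(C=C) electrons forming a bond to the proton of H3O⁺. Following Markovnikov's rule, the resulting cation is tertiary. H2O is released.
(No 1,2-shift: no single shift to an adjacent carbon would give a more stable cation.)
Step 2: A lone pair on the oxygen of H2O attacks the carbocation, forming a C–O bond and an oxonium ion (a protonated alcohol).
Step 3: H2O removes a proton from the oxonium oxygen, regenerating H3O⁺ and giving the neutral alcohol.
Total: 3 elementary steps.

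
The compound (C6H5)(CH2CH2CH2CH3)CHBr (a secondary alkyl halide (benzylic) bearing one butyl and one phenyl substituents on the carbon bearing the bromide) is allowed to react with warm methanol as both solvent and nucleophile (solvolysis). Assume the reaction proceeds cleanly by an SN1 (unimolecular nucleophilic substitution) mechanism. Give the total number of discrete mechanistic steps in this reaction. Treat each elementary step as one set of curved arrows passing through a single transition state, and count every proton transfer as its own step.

3

Step 1: Ionisation: the C–Br σ-bond cleaves heterolytically; both bonding electrons depart with Br⁻, leaving a secondary carbocation at the α-carbon.
(No 1,2-shift: no single shift to an adjacent carbon would give a more stable cation.)
Step 2: A lone pair on the oxygen of CH3OH attacks the carbocation, forming a new C–O σ-bond and an oxonium ion.
Step 3: Proton transfer from the O–H of the oxonium ion to a solvent molecule delivers the neutral ether.
Total: 3 elementary steps.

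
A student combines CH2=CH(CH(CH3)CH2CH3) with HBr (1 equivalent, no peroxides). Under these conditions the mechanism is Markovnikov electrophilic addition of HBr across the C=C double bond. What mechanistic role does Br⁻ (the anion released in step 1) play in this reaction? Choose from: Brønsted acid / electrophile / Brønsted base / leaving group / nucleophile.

nucleophile

Step 3: The Br⁻ anion donates a lone pair to the carbocation, forming the new C–Br σ-bond and giving the neutral alkyl halide.
Br⁻ (the anion released in step 1) donates an electron pair to form a new σ-bond to carbon — it is the nucleophile.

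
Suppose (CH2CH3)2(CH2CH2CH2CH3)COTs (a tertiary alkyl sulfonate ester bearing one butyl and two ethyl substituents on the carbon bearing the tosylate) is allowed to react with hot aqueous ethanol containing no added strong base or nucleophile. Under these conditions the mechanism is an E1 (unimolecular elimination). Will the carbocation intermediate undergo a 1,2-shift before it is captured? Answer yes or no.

The first-formed carbocation is tertiary.
No single 1,2-shift to an adjacent carbon would produce a more-substituted cation than the one already present, so no rearrangement occurs.

no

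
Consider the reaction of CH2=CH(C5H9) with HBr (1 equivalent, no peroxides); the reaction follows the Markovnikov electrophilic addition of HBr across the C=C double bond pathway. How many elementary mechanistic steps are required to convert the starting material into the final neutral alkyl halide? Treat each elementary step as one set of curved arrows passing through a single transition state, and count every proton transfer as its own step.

3

Step 1: The π electrons of the C=C bond attack a proton of HBr; Markovnikov addition places the new C–H on the less-substituted alkene carbon, so the positive charge ends up on the more-substituted carbon — a secondary carbocation. The H–Br bond breaks heterolytically, releasing Br⁻.
Step 2: A hydride (H with its bonding pair) migrates from the adjacent cyclopentyl carbon to the cationic centre — a 1,2-hydride shift — upgrading the secondary cation to a tertiary one.
Step 3: The Br⁻ anion donates a lone pair to the carbocation, forming the new C–Br σ-bond and giving the neutral alkyl halide.
Total: 3 elementary steps.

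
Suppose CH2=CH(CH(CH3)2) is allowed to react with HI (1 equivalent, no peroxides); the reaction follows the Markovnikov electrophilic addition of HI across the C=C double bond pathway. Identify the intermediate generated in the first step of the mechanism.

Step 1: Protonation of the alkene by HI: the π bond acts as the nucleophile and picks up H⁺, giving the more stable (Markovnikov) secondary carbocation. The H–I bond breaks heterolytically, releasing I⁻.
After step 1 the species present is a secondary carbocation.

secondary carbocation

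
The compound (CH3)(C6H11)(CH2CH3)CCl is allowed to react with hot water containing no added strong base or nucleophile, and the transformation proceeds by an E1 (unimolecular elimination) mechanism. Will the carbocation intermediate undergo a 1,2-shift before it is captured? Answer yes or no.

no

The first-formed carbocation is tertiary.
No single 1,2-shift to an adjacent carbon would produce a more-substituted cation than the one already present, so no rearrangement occurs.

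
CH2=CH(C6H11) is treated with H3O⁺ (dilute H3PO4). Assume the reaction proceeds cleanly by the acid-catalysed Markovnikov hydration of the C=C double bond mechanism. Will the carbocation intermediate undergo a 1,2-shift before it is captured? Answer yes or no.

yes

The first-formed carbocation is secondary.
The adjacent cyclohexyl carbon already bears 2 other carbon substituents and has a hydrogen to migrate; after a 1,2-hydride shift from that carbon the positive charge sits on a tertiary centre.
Tertiary is more stable than secondary, so the shift occurs.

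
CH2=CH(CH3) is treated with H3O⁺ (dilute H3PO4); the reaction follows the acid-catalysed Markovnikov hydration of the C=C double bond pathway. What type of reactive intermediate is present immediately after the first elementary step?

Step 1: The π electrons of the C=C bond attack a proton of H3O⁺; Markovnikov addition places the new C–H on the less-substituted alkene carbon, so the positive charge ends up on the more-substituted carbon — a secondary carbocation. H2O is released.
After step 1 the species present is a secondary carbocation.

secondary carbocation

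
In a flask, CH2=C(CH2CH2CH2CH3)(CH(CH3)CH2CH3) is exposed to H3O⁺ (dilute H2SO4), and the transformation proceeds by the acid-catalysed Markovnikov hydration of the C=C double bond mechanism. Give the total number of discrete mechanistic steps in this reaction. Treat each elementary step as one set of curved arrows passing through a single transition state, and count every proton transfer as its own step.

3

Step 1: Electrophilic addition begins with the π(C=C) electrons forming a bond to the proton of H3O⁺. Following Markovnikov's rule, the resulting cation is tertiary. H2O is released.
(No 1,2-shift: no single shift to an adjacent carbon would give a more stable cation.)
Step 2: Nucleophilic capture of the cation by H2O produces the protonated alcohol (an oxonium ion).
Step 3: H2O removes a proton from the oxonium oxygen, regenerating H3O⁺ and giving the neutral alcohol.
Total: 3 elementary steps.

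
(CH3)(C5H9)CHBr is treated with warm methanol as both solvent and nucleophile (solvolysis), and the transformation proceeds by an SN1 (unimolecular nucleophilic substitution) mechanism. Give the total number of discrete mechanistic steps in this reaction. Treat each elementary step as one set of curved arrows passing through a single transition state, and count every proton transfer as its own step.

Step 1: Ionisation: the C–Br σ-bond cleaves heterolytically; both bonding electrons depart with Br⁻, leaving a secondary carbocation at the α-carbon.
Step 2: A 1,2-hydride shift from the adjacent cyclopentyl carbon moves the positive charge from the secondary centre to an adjacent carbon, generating a more stable tertiary carbocation.
Step 3: A lone pair on the oxygen of CH3OH attacks the carbocation, forming a new C–O σ-bond and an oxonium ion.
Step 4: A second solvent molecule removes the proton on oxygen, giving the neutral ether product.
Total: 4 elementary steps.

4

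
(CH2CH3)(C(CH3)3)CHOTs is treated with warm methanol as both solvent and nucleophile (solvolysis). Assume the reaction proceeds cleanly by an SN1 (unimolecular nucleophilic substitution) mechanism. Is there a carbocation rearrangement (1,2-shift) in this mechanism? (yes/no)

yes

The first-formed carbocation is secondary.
The adjacent tert-butyl carbon has no hydrogen but bears methyl groups; migration of one methyl with its bonding pair (a 1,2-methyl shift) places the charge on a tertiary centre.
Tertiary is more stable than secondary, so the shift occurs.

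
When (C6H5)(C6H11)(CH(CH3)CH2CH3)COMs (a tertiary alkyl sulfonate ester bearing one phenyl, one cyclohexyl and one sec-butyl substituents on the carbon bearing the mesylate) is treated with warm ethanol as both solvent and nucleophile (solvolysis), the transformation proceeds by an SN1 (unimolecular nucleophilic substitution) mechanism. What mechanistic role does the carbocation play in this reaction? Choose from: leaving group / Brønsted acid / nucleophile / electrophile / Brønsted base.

Step 2: A lone pair on the oxygen of CH3CH2OH attacks the carbocation, forming a new C–O σ-bond and an oxonium ion.
The carbocation accepts an electron pair into an empty or π* orbital — it is the electrophile.

electrophile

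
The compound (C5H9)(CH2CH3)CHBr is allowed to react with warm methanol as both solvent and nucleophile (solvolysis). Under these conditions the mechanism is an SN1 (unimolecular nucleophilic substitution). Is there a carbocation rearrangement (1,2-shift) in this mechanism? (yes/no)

The first-formed carbocation is secondary.
The adjacent cyclopentyl carbon already bears 2 other carbon substituents and has a hydrogen to migrate; after a 1,2-hydride shift from that carbon the positive charge sits on a tertiary centre.
Tertiary is more stable than secondary, so the shift occurs.

yes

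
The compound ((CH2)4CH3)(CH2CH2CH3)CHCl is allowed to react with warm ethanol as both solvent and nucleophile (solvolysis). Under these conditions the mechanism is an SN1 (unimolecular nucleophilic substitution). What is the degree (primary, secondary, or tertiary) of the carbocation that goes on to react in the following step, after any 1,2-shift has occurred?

secondary

Step 1: Rate-determining heterolysis of the C–Cl bond gives Cl⁻ and a secondary carbocation.
No single 1,2-shift to an adjacent carbon would give a more-substituted cation, so no rearrangement occurs.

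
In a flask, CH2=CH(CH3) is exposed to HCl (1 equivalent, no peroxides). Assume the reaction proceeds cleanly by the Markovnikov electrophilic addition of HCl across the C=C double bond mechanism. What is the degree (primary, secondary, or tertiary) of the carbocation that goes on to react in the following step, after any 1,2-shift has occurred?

secondary

Step 1: Protonation of the alkene by HCl: the π bond acts as the nucleophile and picks up H⁺, giving the more stable (Markovnikov) secondary carbocation. The H–Cl bond breaks heterolytically, releasing Cl⁻.
No single 1,2-shift to an adjacent carbon would give a more-substituted cation, so no rearrangement occurs.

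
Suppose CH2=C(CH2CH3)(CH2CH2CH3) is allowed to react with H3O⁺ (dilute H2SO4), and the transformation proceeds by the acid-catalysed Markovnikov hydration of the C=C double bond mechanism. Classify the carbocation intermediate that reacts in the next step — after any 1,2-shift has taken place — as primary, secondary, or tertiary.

tertiary

Step 1: Electrophilic addition begins with the π(C=C) electrons forming a bond to the proton of H3O⁺. Following Markovnikov's rule, the resulting cation is tertiary. H2O is released.
No single 1,2-shift to an adjacent carbon would give a more-substituted cation, so no rearrangement occurs.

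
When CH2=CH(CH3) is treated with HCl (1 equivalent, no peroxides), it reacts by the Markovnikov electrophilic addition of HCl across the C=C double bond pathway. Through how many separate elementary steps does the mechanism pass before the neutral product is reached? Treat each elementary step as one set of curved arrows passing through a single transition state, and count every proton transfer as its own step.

2

Step 1: The π electrons of the C=C bond attack a proton of HCl; Markovnikov addition places the new C–H on the less-substituted alkene carbon, so the positive charge ends up on the more-substituted carbon — a secondary carbocation. The H–Cl bond breaks heterolytically, releasing Cl⁻.
(No 1,2-shift: no single shift to an adjacent carbon would give a more stable cation.)
Step 2: Nucleophilic attack by Cl⁻ on the carbocation completes the addition, giving R–Cl.
Total: 2 elementary steps.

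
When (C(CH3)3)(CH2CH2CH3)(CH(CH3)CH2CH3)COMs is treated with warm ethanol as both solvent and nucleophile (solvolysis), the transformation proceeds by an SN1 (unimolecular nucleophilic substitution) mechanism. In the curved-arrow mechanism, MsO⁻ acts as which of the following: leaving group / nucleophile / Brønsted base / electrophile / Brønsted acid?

Step 1: Ionisation: the C–O σ-bond cleaves heterolytically; both bonding electrons depart with MsO⁻, leaving a tertiary carbocation at the α-carbon.
MsO⁻ departs with both electrons of the breaking σ-bond — that is the definition of a leaving group.

leaving group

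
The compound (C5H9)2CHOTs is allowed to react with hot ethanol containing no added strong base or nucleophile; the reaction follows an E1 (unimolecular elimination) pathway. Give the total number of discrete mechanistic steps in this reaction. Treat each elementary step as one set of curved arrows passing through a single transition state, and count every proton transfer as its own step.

Step 1: Ionisation: the C–O σ-bond cleaves heterolytically; both bonding electrons depart with TsO⁻, leaving a secondary carbocation at the α-carbon.
Step 2: A 1,2-hydride shift from the adjacent cyclopentyl carbon moves the positive charge from the secondary centre to an adjacent carbon, generating a more stable tertiary carbocation.
Step 3: A weak base (an ethanol molecule from the solvent) removes a proton from a carbon adjacent to the cationic centre; the electrons of that C–H bond become the new π(C=C) bond, giving the alkene.
Total: 3 elementary steps.

3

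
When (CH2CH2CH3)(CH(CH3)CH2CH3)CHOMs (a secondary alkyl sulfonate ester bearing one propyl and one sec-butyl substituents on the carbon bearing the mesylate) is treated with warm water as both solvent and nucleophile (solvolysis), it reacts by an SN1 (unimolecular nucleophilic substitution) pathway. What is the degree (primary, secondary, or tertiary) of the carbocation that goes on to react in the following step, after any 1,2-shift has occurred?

tertiary

Step 1: Unassisted departure of MsO⁻ (taking the C–O bonding pair) generates a secondary carbocation.
Step 2: Carbocation rearrangement: a 1,2-hydride shift from the adjacent sec-butyl carbon converts the initially-formed secondary cation into the more stable tertiary cation.
The cation rearranges from secondary to tertiary via a 1,2-hydride shift from the adjacent sec-butyl carbon; the tertiary cation is what reacts next.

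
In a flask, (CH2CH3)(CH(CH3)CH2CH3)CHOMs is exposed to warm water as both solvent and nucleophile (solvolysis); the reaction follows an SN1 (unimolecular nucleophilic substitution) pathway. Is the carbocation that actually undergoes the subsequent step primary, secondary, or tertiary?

tertiary

Step 1: The C–O bond breaks with both electrons going to the mesylate; MsO⁻ leaves and a secondary carbocation remains.
Step 2: A hydride (H with its bonding pair) migrates from the adjacent sec-butyl carbon to the cationic centre — a 1,2-hydride shift — upgrading the secondary cation to a tertiary one.
The cation rearranges from secondary to tertiary via a 1,2-hydride shift from the adjacent sec-butyl carbon; the tertiary cation is what reacts next.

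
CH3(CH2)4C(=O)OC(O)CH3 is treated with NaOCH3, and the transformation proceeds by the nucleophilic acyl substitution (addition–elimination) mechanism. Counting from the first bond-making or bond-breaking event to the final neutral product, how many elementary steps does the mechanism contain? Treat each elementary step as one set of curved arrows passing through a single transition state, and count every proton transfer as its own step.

Step 1: A lone pair on the O of CH3O⁻ attacks the electrophilic acyl carbon; the π(C=O) electrons move onto oxygen, giving a tetrahedral intermediate.
Step 2: An oxygen lone pair re-forms the C=O π bond as the C–O σ-bond breaks; CH3CO2⁻ is expelled.
Total: 2 elementary steps.

2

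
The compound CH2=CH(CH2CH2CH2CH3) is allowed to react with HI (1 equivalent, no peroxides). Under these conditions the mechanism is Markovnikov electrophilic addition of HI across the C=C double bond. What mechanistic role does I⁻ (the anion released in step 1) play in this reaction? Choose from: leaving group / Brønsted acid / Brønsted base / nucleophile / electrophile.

Step 2: Nucleophilic attack by I⁻ on the carbocation completes the addition, giving R–I.
I⁻ (the anion released in step 1) donates an electron pair to form a new σ-bond to carbon — it is the nucleophile.

nucleophile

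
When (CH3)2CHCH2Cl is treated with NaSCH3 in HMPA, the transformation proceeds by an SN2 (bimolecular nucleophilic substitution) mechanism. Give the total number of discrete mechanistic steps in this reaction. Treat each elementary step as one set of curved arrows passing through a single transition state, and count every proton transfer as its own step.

Step 1: The methanethiolate nucleophile donates a lone pair from S to the α-carbon in a backside attack; simultaneously the C–Cl σ-bond breaks and both of its electrons leave with Cl⁻. One concerted step with inversion of configuration.
Total: 1 elementary step.

1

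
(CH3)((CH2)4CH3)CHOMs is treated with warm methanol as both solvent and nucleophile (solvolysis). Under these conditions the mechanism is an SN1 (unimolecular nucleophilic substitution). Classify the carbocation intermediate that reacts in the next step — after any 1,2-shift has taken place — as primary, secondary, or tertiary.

secondary

Step 1: Ionisation: the C–O σ-bond cleaves heterolytically; both bonding electrons depart with MsO⁻, leaving a secondary carbocation at the α-carbon.
No single 1,2-shift to an adjacent carbon would give a more-substituted cation, so no rearrangement occurs.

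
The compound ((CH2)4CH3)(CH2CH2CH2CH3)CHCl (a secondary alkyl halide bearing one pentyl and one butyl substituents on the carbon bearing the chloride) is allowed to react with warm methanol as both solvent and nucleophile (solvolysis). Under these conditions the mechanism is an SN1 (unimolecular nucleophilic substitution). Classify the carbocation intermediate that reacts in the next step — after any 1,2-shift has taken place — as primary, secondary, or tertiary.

secondary

Step 1: Unassisted departure of Cl⁻ (taking the C–Cl bonding pair) generates a secondary carbocation.
No single 1,2-shift to an adjacent carbon would give a more-substituted cation, so no rearrangement occurs.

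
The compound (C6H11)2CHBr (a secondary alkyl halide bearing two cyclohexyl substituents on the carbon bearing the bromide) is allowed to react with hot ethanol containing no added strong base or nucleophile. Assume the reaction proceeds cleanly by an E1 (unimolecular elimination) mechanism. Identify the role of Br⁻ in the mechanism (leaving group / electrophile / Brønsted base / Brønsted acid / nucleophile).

leaving group

Step 1: Ionisation: the C–Br σ-bond cleaves heterolytically; both bonding electrons depart with Br⁻, leaving a secondary carbocation at the α-carbon.
Br⁻ departs with both electrons of the breaking σ-bond — that is the definition of a leaving group.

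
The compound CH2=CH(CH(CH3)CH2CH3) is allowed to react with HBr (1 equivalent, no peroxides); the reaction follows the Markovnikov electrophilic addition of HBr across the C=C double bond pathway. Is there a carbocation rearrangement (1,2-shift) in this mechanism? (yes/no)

The first-formed carbocation is secondary.
The adjacent sec-butyl carbon already bears 2 other carbon substituents and has a hydrogen to migrate; after a 1,2-hydride shift from that carbon the positive charge sits on a tertiary centre.
Tertiary is more stable than secondary, so the shift occurs.

yes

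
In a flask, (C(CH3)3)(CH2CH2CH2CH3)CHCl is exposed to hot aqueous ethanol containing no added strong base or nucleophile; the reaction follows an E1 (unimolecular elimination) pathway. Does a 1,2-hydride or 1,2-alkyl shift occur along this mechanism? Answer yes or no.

The first-formed carbocation is secondary.
The adjacent tert-butyl carbon has no hydrogen but bears methyl groups; migration of one methyl with its bonding pair (a 1,2-methyl shift) places the charge on a tertiary centre.
Tertiary is more stable than secondary, so the shift occurs.

yes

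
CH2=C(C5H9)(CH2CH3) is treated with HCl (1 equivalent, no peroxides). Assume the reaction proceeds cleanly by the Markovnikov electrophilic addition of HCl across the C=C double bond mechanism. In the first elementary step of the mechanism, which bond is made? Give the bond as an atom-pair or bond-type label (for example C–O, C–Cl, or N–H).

Step 1: Electrophilic addition begins with the π(C=C) electrons forming a bond to the proton of HCl. Following Markovnikov's rule, the resulting cation is tertiary. The H–Cl bond breaks heterolytically, releasing Cl⁻.
The bond formed in this step is the C–H bond.

C–H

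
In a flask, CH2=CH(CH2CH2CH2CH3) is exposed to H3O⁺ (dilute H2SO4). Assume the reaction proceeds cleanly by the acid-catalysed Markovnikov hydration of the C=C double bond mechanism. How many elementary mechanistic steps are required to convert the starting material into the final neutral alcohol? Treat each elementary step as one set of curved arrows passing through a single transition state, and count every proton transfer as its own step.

Step 1: Protonation of the alkene by H3O⁺: the π bond acts as the nucleophile and picks up H⁺, giving the more stable (Markovnikov) secondary carbocation. H2O is released.
(No 1,2-shift: no single shift to an adjacent carbon would give a more stable cation.)
Step 2: A lone pair on the oxygen of H2O attacks the carbocation, forming a C–O bond and an oxonium ion (a protonated alcohol).
Step 3: Proton transfer from the O–H of the oxonium ion to H2O completes the catalytic cycle and yields the alcohol.
Total: 3 elementary steps.

3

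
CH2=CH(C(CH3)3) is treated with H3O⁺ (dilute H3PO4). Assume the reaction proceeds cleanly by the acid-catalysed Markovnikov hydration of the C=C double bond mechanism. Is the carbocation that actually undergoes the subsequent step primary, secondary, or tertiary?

tertiary

Step 1: The π electrons of the C=C bond attack a proton of H3O⁺; Markovnikov addition places the new C–H on the less-substituted alkene carbon, so the positive charge ends up on the more-substituted carbon — a secondary carbocation. H2O is released.
Step 2: A methyl group with its bonding pair migrates from the adjacent tert-butyl carbon to the cationic centre — a 1,2-methyl shift — upgrading the secondary cation to a tertiary one.
The cation rearranges from secondary to tertiary via a 1,2-methyl shift from the adjacent tert-butyl carbon; the tertiary cation is what reacts next.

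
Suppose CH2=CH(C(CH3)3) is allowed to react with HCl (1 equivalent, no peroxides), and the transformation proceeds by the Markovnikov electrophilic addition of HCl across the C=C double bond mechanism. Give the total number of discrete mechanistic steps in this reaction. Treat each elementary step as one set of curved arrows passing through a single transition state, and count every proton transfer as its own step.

Step 1: Electrophilic addition begins with the π(C=C) electrons forming a bond to the proton of HCl. Following Markovnikov's rule, the resulting cation is secondary. The H–Cl bond breaks heterolytically, releasing Cl⁻.
Step 2: Carbocation rearrangement: a 1,2-methyl shift from the adjacent tert-butyl carbon converts the initially-formed secondary cation into the more stable tertiary cation.
Step 3: Cl⁻ captures the cation: a lone pair on Cl⁻ fills the empty p orbital, producing the alkyl halide product.
Total: 3 elementary steps.

3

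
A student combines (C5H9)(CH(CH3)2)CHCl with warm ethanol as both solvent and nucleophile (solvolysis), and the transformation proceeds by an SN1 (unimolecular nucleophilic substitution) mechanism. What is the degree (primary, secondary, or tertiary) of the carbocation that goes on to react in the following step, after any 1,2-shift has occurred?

Step 1: The C–Cl bond breaks with both electrons going to the chloride; Cl⁻ leaves and a secondary carbocation remains.
Step 2: A 1,2-hydride shift from the adjacent isopropyl carbon moves the positive charge from the secondary centre to an adjacent carbon, generating a more stable tertiary carbocation.
The cation rearranges from secondary to tertiary via a 1,2-hydride shift from the adjacent isopropyl carbon; the tertiary cation is what reacts next.

tertiary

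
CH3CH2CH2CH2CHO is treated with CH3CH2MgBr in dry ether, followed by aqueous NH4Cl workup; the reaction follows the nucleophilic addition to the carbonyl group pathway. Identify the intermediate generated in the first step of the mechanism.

Step 1: the carbanion-like carbon of CH3CH2MgBr attacks the sp² carbonyl carbon; the C=O π bond breaks and the electrons end up as a lone pair on the alkoxide oxygen of the tetrahedral intermediate.
After step 1 the species present is a tetrahedral alkoxide intermediate.

tetrahedral alkoxide intermediate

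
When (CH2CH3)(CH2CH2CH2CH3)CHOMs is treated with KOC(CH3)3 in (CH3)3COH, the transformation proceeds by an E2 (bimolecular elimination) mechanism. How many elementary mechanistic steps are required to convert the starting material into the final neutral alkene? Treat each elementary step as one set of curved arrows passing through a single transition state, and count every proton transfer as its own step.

Step 1: Concerted anti-periplanar elimination: (CH3)3CO⁻ abstracts a β-H while MsO⁻ leaves, and the C–H electrons become the new C=C π bond — all in a single transition state.
Total: 1 elementary step.

1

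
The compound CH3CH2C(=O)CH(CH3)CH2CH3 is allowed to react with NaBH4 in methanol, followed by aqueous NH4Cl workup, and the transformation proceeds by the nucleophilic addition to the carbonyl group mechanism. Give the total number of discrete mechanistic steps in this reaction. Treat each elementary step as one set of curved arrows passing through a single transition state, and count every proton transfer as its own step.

2

Step 1: Nucleophilic addition: H⁻ (delivered from BH4⁻) adds to the carbonyl carbon, pushing the π(C=O) electron pair onto oxygen and giving a tetrahedral alkoxide.
Step 2: Protonation of the alkoxide by aqueous NH4Cl workup furnishes an alcohol.
Total: 2 elementary steps.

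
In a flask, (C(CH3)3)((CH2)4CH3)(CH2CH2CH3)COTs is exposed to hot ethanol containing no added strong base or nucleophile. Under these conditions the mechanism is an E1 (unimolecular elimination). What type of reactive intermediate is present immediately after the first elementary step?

Step 1: Rate-determining heterolysis of the C–O bond gives TsO⁻ and a tertiary carbocation.
After step 1 the species present is a tertiary carbocation.

tertiary carbocation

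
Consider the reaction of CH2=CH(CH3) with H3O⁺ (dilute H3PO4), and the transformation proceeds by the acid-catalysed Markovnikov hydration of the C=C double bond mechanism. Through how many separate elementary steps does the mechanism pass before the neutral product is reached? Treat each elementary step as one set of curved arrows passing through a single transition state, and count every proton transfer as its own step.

Step 1: Protonation of the alkene by H3O⁺: the π bond acts as the nucleophile and picks up H⁺, giving the more stable (Markovnikov) secondary carbocation. H2O is released.
(No 1,2-shift: no single shift to an adjacent carbon would give a more stable cation.)
Step 2: A lone pair on the oxygen of H2O attacks the carbocation, forming a C–O bond and an oxonium ion (a protonated alcohol).
Step 3: H2O removes a proton from the oxonium oxygen, regenerating H3O⁺ and giving the neutral alcohol.
Total: 3 elementary steps.

3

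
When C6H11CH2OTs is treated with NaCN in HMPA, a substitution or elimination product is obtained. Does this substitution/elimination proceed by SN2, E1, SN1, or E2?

Conditions: a primary substrate with a strong nucleophile in the polar aprotic solvent HMPA.
These conditions are the textbook signature of the SN2 pathway.
An unhindered substrate with a strong nucleophile in a polar aprotic solvent favours one-step backside displacement.

SN2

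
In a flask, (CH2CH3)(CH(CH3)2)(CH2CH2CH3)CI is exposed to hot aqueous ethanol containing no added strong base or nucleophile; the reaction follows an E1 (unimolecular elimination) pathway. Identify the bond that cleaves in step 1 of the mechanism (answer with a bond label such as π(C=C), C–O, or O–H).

Step 1: Ionisation: the C–I σ-bond cleaves heterolytically; both bonding electrons depart with I⁻, leaving a tertiary carbocation at the α-carbon.
The bond broken in this step is the C–I bond.

C–I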